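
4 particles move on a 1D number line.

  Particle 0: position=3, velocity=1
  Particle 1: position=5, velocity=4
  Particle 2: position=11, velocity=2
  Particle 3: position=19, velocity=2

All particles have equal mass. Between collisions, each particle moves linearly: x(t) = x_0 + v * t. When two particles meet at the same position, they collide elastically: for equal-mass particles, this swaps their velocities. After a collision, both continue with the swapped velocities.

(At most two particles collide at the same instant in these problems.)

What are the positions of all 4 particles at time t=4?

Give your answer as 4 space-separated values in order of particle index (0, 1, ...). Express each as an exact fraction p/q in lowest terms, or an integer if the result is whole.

Answer: 7 19 21 27

Derivation:
Collision at t=3: particles 1 and 2 swap velocities; positions: p0=6 p1=17 p2=17 p3=25; velocities now: v0=1 v1=2 v2=4 v3=2
Advance to t=4 (no further collisions before then); velocities: v0=1 v1=2 v2=4 v3=2; positions = 7 19 21 27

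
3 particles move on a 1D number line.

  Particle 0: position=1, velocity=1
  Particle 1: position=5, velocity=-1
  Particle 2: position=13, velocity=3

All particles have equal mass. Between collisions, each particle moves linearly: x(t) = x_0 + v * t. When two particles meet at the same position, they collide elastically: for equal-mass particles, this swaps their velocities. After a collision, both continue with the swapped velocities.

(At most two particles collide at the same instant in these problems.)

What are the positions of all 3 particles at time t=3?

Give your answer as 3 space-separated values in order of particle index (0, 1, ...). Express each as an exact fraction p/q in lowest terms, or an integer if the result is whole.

Answer: 2 4 22

Derivation:
Collision at t=2: particles 0 and 1 swap velocities; positions: p0=3 p1=3 p2=19; velocities now: v0=-1 v1=1 v2=3
Advance to t=3 (no further collisions before then); velocities: v0=-1 v1=1 v2=3; positions = 2 4 22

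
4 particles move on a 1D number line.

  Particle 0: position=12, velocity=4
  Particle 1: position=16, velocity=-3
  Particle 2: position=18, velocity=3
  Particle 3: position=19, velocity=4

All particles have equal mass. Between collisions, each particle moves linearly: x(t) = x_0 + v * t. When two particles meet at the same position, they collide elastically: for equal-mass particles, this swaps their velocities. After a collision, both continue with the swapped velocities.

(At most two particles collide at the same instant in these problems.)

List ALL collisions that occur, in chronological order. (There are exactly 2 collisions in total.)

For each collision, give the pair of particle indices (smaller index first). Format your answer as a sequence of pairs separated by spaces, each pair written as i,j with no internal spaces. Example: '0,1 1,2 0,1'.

Answer: 0,1 1,2

Derivation:
Collision at t=4/7: particles 0 and 1 swap velocities; positions: p0=100/7 p1=100/7 p2=138/7 p3=149/7; velocities now: v0=-3 v1=4 v2=3 v3=4
Collision at t=6: particles 1 and 2 swap velocities; positions: p0=-2 p1=36 p2=36 p3=43; velocities now: v0=-3 v1=3 v2=4 v3=4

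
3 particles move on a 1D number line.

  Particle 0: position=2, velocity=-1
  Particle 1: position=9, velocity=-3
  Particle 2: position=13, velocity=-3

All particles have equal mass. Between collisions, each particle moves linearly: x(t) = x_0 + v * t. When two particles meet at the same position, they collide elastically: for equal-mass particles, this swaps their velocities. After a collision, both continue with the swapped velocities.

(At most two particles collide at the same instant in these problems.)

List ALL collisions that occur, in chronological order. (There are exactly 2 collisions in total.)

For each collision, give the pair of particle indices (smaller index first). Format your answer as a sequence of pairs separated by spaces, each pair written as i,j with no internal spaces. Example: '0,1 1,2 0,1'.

Collision at t=7/2: particles 0 and 1 swap velocities; positions: p0=-3/2 p1=-3/2 p2=5/2; velocities now: v0=-3 v1=-1 v2=-3
Collision at t=11/2: particles 1 and 2 swap velocities; positions: p0=-15/2 p1=-7/2 p2=-7/2; velocities now: v0=-3 v1=-3 v2=-1

Answer: 0,1 1,2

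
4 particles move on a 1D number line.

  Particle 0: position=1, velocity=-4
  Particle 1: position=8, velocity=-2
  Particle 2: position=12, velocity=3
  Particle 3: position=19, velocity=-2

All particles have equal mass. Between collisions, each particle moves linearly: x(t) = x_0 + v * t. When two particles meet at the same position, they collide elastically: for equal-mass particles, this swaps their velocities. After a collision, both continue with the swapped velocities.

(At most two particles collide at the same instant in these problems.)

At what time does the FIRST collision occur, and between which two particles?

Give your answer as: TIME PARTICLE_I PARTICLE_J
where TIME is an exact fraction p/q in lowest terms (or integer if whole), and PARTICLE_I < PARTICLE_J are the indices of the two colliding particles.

Answer: 7/5 2 3

Derivation:
Pair (0,1): pos 1,8 vel -4,-2 -> not approaching (rel speed -2 <= 0)
Pair (1,2): pos 8,12 vel -2,3 -> not approaching (rel speed -5 <= 0)
Pair (2,3): pos 12,19 vel 3,-2 -> gap=7, closing at 5/unit, collide at t=7/5
Earliest collision: t=7/5 between 2 and 3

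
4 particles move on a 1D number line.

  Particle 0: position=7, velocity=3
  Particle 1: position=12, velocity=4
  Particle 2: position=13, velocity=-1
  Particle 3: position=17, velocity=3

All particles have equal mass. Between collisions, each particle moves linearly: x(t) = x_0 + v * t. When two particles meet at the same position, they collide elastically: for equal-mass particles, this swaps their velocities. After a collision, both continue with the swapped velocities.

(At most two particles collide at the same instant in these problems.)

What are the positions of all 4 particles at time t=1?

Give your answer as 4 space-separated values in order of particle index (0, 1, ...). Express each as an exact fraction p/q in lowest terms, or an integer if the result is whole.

Answer: 10 12 16 20

Derivation:
Collision at t=1/5: particles 1 and 2 swap velocities; positions: p0=38/5 p1=64/5 p2=64/5 p3=88/5; velocities now: v0=3 v1=-1 v2=4 v3=3
Advance to t=1 (no further collisions before then); velocities: v0=3 v1=-1 v2=4 v3=3; positions = 10 12 16 20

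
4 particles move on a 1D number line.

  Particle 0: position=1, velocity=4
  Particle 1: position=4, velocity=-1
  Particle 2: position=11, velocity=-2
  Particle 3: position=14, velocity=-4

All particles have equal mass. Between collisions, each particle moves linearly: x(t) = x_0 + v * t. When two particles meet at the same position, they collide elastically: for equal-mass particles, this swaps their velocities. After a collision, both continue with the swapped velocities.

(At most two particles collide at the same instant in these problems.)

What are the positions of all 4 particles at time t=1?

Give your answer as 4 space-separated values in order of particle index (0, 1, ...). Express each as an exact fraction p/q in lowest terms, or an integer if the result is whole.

Collision at t=3/5: particles 0 and 1 swap velocities; positions: p0=17/5 p1=17/5 p2=49/5 p3=58/5; velocities now: v0=-1 v1=4 v2=-2 v3=-4
Advance to t=1 (no further collisions before then); velocities: v0=-1 v1=4 v2=-2 v3=-4; positions = 3 5 9 10

Answer: 3 5 9 10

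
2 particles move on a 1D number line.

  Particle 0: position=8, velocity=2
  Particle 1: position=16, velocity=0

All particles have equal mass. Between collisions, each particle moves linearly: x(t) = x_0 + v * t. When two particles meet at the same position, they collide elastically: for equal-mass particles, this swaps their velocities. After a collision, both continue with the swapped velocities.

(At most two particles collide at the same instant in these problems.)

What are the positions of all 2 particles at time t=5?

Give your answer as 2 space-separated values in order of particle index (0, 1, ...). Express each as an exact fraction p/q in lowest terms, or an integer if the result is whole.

Collision at t=4: particles 0 and 1 swap velocities; positions: p0=16 p1=16; velocities now: v0=0 v1=2
Advance to t=5 (no further collisions before then); velocities: v0=0 v1=2; positions = 16 18

Answer: 16 18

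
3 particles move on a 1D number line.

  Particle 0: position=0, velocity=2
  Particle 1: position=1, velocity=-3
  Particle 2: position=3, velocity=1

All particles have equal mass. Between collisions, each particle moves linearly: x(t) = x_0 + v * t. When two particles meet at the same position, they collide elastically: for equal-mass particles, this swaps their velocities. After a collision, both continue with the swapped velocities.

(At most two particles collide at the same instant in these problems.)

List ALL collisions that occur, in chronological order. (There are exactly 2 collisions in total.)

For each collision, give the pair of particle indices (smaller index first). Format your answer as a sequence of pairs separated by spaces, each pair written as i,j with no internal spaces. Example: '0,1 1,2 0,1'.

Answer: 0,1 1,2

Derivation:
Collision at t=1/5: particles 0 and 1 swap velocities; positions: p0=2/5 p1=2/5 p2=16/5; velocities now: v0=-3 v1=2 v2=1
Collision at t=3: particles 1 and 2 swap velocities; positions: p0=-8 p1=6 p2=6; velocities now: v0=-3 v1=1 v2=2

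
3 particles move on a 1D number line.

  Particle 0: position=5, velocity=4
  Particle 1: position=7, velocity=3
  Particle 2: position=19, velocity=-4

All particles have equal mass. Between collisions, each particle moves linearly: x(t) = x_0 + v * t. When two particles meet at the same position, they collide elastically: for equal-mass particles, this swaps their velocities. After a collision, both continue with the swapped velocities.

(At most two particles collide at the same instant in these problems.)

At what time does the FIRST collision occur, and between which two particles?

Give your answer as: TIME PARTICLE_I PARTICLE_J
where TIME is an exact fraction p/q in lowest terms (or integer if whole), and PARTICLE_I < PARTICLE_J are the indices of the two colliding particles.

Answer: 12/7 1 2

Derivation:
Pair (0,1): pos 5,7 vel 4,3 -> gap=2, closing at 1/unit, collide at t=2
Pair (1,2): pos 7,19 vel 3,-4 -> gap=12, closing at 7/unit, collide at t=12/7
Earliest collision: t=12/7 between 1 and 2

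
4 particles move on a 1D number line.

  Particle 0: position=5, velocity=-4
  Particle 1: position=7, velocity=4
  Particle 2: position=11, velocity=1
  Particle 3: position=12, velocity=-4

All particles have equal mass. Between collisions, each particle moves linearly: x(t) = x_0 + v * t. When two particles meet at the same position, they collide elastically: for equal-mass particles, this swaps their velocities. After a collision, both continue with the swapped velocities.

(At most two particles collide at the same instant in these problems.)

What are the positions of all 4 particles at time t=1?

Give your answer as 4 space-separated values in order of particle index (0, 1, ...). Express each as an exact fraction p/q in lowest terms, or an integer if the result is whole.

Answer: 1 8 11 12

Derivation:
Collision at t=1/5: particles 2 and 3 swap velocities; positions: p0=21/5 p1=39/5 p2=56/5 p3=56/5; velocities now: v0=-4 v1=4 v2=-4 v3=1
Collision at t=5/8: particles 1 and 2 swap velocities; positions: p0=5/2 p1=19/2 p2=19/2 p3=93/8; velocities now: v0=-4 v1=-4 v2=4 v3=1
Advance to t=1 (no further collisions before then); velocities: v0=-4 v1=-4 v2=4 v3=1; positions = 1 8 11 12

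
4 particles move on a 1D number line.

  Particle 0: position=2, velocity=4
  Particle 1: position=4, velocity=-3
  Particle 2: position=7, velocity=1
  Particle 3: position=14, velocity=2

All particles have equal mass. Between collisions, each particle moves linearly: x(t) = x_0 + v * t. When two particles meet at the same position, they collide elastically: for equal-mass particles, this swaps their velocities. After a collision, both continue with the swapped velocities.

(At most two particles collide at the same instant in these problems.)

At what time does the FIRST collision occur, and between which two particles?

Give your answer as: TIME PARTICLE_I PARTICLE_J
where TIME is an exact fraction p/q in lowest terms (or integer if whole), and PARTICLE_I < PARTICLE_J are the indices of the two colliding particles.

Pair (0,1): pos 2,4 vel 4,-3 -> gap=2, closing at 7/unit, collide at t=2/7
Pair (1,2): pos 4,7 vel -3,1 -> not approaching (rel speed -4 <= 0)
Pair (2,3): pos 7,14 vel 1,2 -> not approaching (rel speed -1 <= 0)
Earliest collision: t=2/7 between 0 and 1

Answer: 2/7 0 1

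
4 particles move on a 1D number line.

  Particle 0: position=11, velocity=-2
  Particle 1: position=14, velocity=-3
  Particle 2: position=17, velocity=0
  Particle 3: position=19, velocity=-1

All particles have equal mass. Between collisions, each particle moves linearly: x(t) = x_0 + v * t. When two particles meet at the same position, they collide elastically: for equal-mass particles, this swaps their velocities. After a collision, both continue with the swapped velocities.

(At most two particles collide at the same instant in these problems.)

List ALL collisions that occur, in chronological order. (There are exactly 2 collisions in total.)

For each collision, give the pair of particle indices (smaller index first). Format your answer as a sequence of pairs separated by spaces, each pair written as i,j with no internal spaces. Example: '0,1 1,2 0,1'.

Collision at t=2: particles 2 and 3 swap velocities; positions: p0=7 p1=8 p2=17 p3=17; velocities now: v0=-2 v1=-3 v2=-1 v3=0
Collision at t=3: particles 0 and 1 swap velocities; positions: p0=5 p1=5 p2=16 p3=17; velocities now: v0=-3 v1=-2 v2=-1 v3=0

Answer: 2,3 0,1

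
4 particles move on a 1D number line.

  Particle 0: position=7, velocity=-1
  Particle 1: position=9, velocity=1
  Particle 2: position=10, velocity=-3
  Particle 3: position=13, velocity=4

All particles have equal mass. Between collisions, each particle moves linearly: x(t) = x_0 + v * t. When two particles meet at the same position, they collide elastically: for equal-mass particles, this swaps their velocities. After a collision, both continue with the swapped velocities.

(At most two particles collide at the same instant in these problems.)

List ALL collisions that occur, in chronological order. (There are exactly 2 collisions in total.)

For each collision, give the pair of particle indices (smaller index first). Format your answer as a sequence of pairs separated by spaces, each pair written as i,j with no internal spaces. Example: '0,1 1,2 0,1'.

Collision at t=1/4: particles 1 and 2 swap velocities; positions: p0=27/4 p1=37/4 p2=37/4 p3=14; velocities now: v0=-1 v1=-3 v2=1 v3=4
Collision at t=3/2: particles 0 and 1 swap velocities; positions: p0=11/2 p1=11/2 p2=21/2 p3=19; velocities now: v0=-3 v1=-1 v2=1 v3=4

Answer: 1,2 0,1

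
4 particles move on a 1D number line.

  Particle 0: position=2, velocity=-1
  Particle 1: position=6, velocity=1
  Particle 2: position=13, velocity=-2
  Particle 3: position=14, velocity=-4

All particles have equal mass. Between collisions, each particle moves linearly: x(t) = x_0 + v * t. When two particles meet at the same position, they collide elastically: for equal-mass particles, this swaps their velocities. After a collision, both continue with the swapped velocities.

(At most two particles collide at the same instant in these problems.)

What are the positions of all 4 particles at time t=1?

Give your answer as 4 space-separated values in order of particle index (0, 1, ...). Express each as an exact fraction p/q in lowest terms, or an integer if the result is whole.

Collision at t=1/2: particles 2 and 3 swap velocities; positions: p0=3/2 p1=13/2 p2=12 p3=12; velocities now: v0=-1 v1=1 v2=-4 v3=-2
Advance to t=1 (no further collisions before then); velocities: v0=-1 v1=1 v2=-4 v3=-2; positions = 1 7 10 11

Answer: 1 7 10 11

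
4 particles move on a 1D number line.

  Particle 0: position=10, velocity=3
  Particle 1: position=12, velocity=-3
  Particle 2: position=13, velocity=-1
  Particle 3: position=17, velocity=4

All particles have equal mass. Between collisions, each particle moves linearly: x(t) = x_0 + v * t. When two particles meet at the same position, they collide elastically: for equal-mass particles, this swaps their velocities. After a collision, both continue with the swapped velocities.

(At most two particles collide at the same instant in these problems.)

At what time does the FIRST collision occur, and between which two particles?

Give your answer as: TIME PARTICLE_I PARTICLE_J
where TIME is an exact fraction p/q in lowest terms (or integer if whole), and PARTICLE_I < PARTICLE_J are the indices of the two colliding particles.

Answer: 1/3 0 1

Derivation:
Pair (0,1): pos 10,12 vel 3,-3 -> gap=2, closing at 6/unit, collide at t=1/3
Pair (1,2): pos 12,13 vel -3,-1 -> not approaching (rel speed -2 <= 0)
Pair (2,3): pos 13,17 vel -1,4 -> not approaching (rel speed -5 <= 0)
Earliest collision: t=1/3 between 0 and 1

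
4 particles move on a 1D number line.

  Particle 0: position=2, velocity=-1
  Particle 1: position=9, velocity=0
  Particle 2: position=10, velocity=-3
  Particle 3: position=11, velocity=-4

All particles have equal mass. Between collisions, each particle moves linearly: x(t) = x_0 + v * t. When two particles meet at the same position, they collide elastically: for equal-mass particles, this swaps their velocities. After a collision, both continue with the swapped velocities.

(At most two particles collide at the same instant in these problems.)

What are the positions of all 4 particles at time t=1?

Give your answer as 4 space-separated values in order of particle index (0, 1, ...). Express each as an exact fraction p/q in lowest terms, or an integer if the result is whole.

Collision at t=1/3: particles 1 and 2 swap velocities; positions: p0=5/3 p1=9 p2=9 p3=29/3; velocities now: v0=-1 v1=-3 v2=0 v3=-4
Collision at t=1/2: particles 2 and 3 swap velocities; positions: p0=3/2 p1=17/2 p2=9 p3=9; velocities now: v0=-1 v1=-3 v2=-4 v3=0
Collision at t=1: particles 1 and 2 swap velocities; positions: p0=1 p1=7 p2=7 p3=9; velocities now: v0=-1 v1=-4 v2=-3 v3=0
Advance to t=1 (no further collisions before then); velocities: v0=-1 v1=-4 v2=-3 v3=0; positions = 1 7 7 9

Answer: 1 7 7 9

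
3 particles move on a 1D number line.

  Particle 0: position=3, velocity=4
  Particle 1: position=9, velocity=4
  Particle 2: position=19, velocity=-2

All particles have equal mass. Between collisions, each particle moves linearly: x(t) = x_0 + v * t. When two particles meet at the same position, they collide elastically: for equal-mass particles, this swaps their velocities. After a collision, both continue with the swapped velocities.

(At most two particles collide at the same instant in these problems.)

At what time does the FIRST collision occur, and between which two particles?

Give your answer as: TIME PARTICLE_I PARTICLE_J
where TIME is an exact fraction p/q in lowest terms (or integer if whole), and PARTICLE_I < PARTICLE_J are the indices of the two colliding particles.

Answer: 5/3 1 2

Derivation:
Pair (0,1): pos 3,9 vel 4,4 -> not approaching (rel speed 0 <= 0)
Pair (1,2): pos 9,19 vel 4,-2 -> gap=10, closing at 6/unit, collide at t=5/3
Earliest collision: t=5/3 between 1 and 2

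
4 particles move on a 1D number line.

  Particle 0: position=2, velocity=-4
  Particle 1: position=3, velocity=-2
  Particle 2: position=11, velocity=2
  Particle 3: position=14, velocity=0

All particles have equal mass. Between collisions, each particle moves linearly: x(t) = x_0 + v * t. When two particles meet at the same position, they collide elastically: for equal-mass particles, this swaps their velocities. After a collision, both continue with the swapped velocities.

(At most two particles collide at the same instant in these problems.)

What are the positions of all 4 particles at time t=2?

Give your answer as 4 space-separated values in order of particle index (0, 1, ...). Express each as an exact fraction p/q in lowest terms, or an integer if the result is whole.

Answer: -6 -1 14 15

Derivation:
Collision at t=3/2: particles 2 and 3 swap velocities; positions: p0=-4 p1=0 p2=14 p3=14; velocities now: v0=-4 v1=-2 v2=0 v3=2
Advance to t=2 (no further collisions before then); velocities: v0=-4 v1=-2 v2=0 v3=2; positions = -6 -1 14 15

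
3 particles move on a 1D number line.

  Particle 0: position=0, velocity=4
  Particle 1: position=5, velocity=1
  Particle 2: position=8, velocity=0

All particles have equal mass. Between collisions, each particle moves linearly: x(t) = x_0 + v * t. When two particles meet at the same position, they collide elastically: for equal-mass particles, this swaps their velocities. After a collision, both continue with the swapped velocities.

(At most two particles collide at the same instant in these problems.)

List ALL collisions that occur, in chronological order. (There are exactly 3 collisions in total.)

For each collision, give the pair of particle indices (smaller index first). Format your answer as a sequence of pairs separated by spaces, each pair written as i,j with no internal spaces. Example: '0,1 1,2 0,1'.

Answer: 0,1 1,2 0,1

Derivation:
Collision at t=5/3: particles 0 and 1 swap velocities; positions: p0=20/3 p1=20/3 p2=8; velocities now: v0=1 v1=4 v2=0
Collision at t=2: particles 1 and 2 swap velocities; positions: p0=7 p1=8 p2=8; velocities now: v0=1 v1=0 v2=4
Collision at t=3: particles 0 and 1 swap velocities; positions: p0=8 p1=8 p2=12; velocities now: v0=0 v1=1 v2=4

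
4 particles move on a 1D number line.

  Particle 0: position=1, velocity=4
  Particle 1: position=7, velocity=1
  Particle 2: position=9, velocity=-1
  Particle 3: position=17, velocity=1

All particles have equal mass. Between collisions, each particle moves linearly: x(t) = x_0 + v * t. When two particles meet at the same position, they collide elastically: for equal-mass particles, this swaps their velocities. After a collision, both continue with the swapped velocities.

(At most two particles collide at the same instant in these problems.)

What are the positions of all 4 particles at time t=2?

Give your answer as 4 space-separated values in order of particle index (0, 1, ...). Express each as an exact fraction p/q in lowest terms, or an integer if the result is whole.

Collision at t=1: particles 1 and 2 swap velocities; positions: p0=5 p1=8 p2=8 p3=18; velocities now: v0=4 v1=-1 v2=1 v3=1
Collision at t=8/5: particles 0 and 1 swap velocities; positions: p0=37/5 p1=37/5 p2=43/5 p3=93/5; velocities now: v0=-1 v1=4 v2=1 v3=1
Collision at t=2: particles 1 and 2 swap velocities; positions: p0=7 p1=9 p2=9 p3=19; velocities now: v0=-1 v1=1 v2=4 v3=1
Advance to t=2 (no further collisions before then); velocities: v0=-1 v1=1 v2=4 v3=1; positions = 7 9 9 19

Answer: 7 9 9 19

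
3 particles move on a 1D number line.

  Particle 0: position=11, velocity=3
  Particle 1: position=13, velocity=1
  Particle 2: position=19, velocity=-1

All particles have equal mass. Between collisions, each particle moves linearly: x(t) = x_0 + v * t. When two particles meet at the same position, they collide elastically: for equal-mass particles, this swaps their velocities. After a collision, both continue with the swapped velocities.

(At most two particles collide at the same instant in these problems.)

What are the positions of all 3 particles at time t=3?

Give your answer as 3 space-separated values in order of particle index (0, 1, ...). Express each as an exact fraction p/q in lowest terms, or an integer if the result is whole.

Collision at t=1: particles 0 and 1 swap velocities; positions: p0=14 p1=14 p2=18; velocities now: v0=1 v1=3 v2=-1
Collision at t=2: particles 1 and 2 swap velocities; positions: p0=15 p1=17 p2=17; velocities now: v0=1 v1=-1 v2=3
Collision at t=3: particles 0 and 1 swap velocities; positions: p0=16 p1=16 p2=20; velocities now: v0=-1 v1=1 v2=3
Advance to t=3 (no further collisions before then); velocities: v0=-1 v1=1 v2=3; positions = 16 16 20

Answer: 16 16 20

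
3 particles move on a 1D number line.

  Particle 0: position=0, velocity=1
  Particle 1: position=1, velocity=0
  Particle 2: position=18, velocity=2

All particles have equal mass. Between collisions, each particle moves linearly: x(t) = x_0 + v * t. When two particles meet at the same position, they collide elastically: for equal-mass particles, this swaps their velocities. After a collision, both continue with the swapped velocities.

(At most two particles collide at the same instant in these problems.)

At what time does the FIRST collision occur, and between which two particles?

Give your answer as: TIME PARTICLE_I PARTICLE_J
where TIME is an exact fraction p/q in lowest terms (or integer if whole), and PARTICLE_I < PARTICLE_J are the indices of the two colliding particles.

Answer: 1 0 1

Derivation:
Pair (0,1): pos 0,1 vel 1,0 -> gap=1, closing at 1/unit, collide at t=1
Pair (1,2): pos 1,18 vel 0,2 -> not approaching (rel speed -2 <= 0)
Earliest collision: t=1 between 0 and 1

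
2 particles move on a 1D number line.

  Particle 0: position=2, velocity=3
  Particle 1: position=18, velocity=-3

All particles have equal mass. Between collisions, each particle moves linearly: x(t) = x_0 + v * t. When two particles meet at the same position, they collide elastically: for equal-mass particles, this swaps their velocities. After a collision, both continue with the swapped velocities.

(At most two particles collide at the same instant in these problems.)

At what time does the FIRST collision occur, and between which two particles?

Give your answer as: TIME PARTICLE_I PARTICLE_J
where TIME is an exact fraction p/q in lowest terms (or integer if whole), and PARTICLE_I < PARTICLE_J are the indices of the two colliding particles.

Answer: 8/3 0 1

Derivation:
Pair (0,1): pos 2,18 vel 3,-3 -> gap=16, closing at 6/unit, collide at t=8/3
Earliest collision: t=8/3 between 0 and 1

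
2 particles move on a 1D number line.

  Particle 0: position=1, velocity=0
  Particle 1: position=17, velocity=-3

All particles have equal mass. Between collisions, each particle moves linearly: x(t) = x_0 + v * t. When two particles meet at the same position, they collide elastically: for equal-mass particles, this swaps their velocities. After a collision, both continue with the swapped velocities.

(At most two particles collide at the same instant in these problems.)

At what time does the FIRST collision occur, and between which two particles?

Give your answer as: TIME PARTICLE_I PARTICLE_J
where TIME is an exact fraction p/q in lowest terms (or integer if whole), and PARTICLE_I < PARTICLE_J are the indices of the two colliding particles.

Answer: 16/3 0 1

Derivation:
Pair (0,1): pos 1,17 vel 0,-3 -> gap=16, closing at 3/unit, collide at t=16/3
Earliest collision: t=16/3 between 0 and 1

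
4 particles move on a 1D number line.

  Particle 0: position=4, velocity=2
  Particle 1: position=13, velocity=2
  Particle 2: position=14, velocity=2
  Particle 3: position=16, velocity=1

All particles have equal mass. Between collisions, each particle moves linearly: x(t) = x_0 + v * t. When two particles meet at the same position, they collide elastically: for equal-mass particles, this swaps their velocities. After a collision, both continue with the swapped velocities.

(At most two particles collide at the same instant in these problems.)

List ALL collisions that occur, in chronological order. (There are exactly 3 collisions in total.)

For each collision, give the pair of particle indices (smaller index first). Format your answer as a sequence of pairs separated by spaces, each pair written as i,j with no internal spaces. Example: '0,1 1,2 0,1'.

Answer: 2,3 1,2 0,1

Derivation:
Collision at t=2: particles 2 and 3 swap velocities; positions: p0=8 p1=17 p2=18 p3=18; velocities now: v0=2 v1=2 v2=1 v3=2
Collision at t=3: particles 1 and 2 swap velocities; positions: p0=10 p1=19 p2=19 p3=20; velocities now: v0=2 v1=1 v2=2 v3=2
Collision at t=12: particles 0 and 1 swap velocities; positions: p0=28 p1=28 p2=37 p3=38; velocities now: v0=1 v1=2 v2=2 v3=2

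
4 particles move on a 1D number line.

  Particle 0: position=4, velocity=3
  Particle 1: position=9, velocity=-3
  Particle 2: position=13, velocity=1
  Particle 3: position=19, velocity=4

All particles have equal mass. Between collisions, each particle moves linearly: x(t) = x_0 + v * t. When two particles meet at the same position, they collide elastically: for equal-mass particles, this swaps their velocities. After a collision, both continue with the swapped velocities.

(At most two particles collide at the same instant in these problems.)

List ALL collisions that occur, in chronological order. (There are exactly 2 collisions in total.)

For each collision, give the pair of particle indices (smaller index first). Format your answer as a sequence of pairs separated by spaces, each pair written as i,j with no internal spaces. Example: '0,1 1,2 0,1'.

Answer: 0,1 1,2

Derivation:
Collision at t=5/6: particles 0 and 1 swap velocities; positions: p0=13/2 p1=13/2 p2=83/6 p3=67/3; velocities now: v0=-3 v1=3 v2=1 v3=4
Collision at t=9/2: particles 1 and 2 swap velocities; positions: p0=-9/2 p1=35/2 p2=35/2 p3=37; velocities now: v0=-3 v1=1 v2=3 v3=4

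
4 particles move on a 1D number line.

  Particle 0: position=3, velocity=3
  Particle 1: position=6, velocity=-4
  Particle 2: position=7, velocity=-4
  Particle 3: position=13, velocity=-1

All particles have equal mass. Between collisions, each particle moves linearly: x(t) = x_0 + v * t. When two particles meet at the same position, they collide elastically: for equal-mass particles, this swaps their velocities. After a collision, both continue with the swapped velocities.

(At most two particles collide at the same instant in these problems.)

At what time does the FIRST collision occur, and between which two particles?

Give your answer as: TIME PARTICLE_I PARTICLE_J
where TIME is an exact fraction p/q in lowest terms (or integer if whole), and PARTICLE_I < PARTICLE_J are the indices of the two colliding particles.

Answer: 3/7 0 1

Derivation:
Pair (0,1): pos 3,6 vel 3,-4 -> gap=3, closing at 7/unit, collide at t=3/7
Pair (1,2): pos 6,7 vel -4,-4 -> not approaching (rel speed 0 <= 0)
Pair (2,3): pos 7,13 vel -4,-1 -> not approaching (rel speed -3 <= 0)
Earliest collision: t=3/7 between 0 and 1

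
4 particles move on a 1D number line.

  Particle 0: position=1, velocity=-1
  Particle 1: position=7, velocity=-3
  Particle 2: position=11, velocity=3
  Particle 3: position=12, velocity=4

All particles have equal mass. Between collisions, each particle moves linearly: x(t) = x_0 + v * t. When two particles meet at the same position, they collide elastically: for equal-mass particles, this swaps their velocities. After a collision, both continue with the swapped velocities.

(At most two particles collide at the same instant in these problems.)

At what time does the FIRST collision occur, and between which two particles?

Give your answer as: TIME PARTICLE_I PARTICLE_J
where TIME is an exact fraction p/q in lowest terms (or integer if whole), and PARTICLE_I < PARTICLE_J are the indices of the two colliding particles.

Pair (0,1): pos 1,7 vel -1,-3 -> gap=6, closing at 2/unit, collide at t=3
Pair (1,2): pos 7,11 vel -3,3 -> not approaching (rel speed -6 <= 0)
Pair (2,3): pos 11,12 vel 3,4 -> not approaching (rel speed -1 <= 0)
Earliest collision: t=3 between 0 and 1

Answer: 3 0 1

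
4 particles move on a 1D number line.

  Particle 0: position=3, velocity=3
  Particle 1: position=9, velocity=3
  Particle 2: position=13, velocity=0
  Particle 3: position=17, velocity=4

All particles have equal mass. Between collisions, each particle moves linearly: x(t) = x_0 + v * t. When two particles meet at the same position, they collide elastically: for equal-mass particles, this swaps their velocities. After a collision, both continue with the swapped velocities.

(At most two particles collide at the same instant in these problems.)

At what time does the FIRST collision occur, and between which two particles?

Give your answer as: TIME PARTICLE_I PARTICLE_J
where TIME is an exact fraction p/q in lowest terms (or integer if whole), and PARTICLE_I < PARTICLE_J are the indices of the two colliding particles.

Answer: 4/3 1 2

Derivation:
Pair (0,1): pos 3,9 vel 3,3 -> not approaching (rel speed 0 <= 0)
Pair (1,2): pos 9,13 vel 3,0 -> gap=4, closing at 3/unit, collide at t=4/3
Pair (2,3): pos 13,17 vel 0,4 -> not approaching (rel speed -4 <= 0)
Earliest collision: t=4/3 between 1 and 2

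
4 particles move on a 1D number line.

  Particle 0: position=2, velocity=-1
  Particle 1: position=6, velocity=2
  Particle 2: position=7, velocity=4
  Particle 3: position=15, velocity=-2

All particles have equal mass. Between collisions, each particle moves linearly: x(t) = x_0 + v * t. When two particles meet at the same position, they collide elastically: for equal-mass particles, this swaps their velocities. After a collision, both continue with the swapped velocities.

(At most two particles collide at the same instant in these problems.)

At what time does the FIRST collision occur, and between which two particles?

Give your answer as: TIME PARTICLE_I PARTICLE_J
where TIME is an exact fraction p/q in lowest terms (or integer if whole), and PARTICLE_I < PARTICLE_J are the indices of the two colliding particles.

Answer: 4/3 2 3

Derivation:
Pair (0,1): pos 2,6 vel -1,2 -> not approaching (rel speed -3 <= 0)
Pair (1,2): pos 6,7 vel 2,4 -> not approaching (rel speed -2 <= 0)
Pair (2,3): pos 7,15 vel 4,-2 -> gap=8, closing at 6/unit, collide at t=4/3
Earliest collision: t=4/3 between 2 and 3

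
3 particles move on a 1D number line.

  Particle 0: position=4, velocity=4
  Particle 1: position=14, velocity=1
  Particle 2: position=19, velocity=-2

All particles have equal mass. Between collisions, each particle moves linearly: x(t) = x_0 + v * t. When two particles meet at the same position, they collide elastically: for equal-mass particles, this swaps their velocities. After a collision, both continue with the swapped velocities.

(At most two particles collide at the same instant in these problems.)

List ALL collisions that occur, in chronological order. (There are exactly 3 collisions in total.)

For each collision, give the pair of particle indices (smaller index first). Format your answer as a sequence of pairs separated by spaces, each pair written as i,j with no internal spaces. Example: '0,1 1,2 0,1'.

Answer: 1,2 0,1 1,2

Derivation:
Collision at t=5/3: particles 1 and 2 swap velocities; positions: p0=32/3 p1=47/3 p2=47/3; velocities now: v0=4 v1=-2 v2=1
Collision at t=5/2: particles 0 and 1 swap velocities; positions: p0=14 p1=14 p2=33/2; velocities now: v0=-2 v1=4 v2=1
Collision at t=10/3: particles 1 and 2 swap velocities; positions: p0=37/3 p1=52/3 p2=52/3; velocities now: v0=-2 v1=1 v2=4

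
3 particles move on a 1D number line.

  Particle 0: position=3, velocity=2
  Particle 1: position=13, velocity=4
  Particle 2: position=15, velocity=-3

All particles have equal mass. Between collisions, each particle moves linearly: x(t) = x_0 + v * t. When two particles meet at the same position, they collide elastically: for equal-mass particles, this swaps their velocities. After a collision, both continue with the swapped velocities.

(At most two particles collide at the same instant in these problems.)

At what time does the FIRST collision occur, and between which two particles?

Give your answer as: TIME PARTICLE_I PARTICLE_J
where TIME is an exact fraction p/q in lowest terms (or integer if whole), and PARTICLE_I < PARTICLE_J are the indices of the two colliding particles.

Pair (0,1): pos 3,13 vel 2,4 -> not approaching (rel speed -2 <= 0)
Pair (1,2): pos 13,15 vel 4,-3 -> gap=2, closing at 7/unit, collide at t=2/7
Earliest collision: t=2/7 between 1 and 2

Answer: 2/7 1 2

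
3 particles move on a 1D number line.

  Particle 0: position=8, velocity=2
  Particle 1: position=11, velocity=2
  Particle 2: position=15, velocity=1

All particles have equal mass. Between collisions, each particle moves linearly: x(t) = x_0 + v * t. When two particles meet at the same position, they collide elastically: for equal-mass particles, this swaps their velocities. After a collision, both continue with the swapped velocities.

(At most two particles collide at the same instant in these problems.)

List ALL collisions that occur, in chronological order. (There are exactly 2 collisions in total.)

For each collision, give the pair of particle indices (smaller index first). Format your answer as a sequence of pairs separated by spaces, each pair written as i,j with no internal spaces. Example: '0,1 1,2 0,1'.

Collision at t=4: particles 1 and 2 swap velocities; positions: p0=16 p1=19 p2=19; velocities now: v0=2 v1=1 v2=2
Collision at t=7: particles 0 and 1 swap velocities; positions: p0=22 p1=22 p2=25; velocities now: v0=1 v1=2 v2=2

Answer: 1,2 0,1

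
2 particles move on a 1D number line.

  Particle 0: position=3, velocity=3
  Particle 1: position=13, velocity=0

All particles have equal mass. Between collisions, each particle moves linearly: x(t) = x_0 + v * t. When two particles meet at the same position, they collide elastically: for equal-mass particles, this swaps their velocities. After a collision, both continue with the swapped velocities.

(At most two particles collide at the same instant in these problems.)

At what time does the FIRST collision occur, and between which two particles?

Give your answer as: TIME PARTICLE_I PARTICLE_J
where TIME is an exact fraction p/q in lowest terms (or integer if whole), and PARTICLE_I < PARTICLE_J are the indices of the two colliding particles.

Pair (0,1): pos 3,13 vel 3,0 -> gap=10, closing at 3/unit, collide at t=10/3
Earliest collision: t=10/3 between 0 and 1

Answer: 10/3 0 1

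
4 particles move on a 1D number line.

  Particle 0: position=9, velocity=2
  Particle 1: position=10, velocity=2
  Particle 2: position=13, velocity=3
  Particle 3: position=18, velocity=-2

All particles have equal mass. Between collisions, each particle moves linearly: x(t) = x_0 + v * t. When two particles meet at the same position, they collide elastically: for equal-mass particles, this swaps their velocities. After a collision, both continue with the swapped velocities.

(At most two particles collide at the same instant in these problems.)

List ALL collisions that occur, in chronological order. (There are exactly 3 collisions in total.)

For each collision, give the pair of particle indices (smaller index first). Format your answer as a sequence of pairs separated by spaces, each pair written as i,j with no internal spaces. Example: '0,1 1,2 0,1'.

Collision at t=1: particles 2 and 3 swap velocities; positions: p0=11 p1=12 p2=16 p3=16; velocities now: v0=2 v1=2 v2=-2 v3=3
Collision at t=2: particles 1 and 2 swap velocities; positions: p0=13 p1=14 p2=14 p3=19; velocities now: v0=2 v1=-2 v2=2 v3=3
Collision at t=9/4: particles 0 and 1 swap velocities; positions: p0=27/2 p1=27/2 p2=29/2 p3=79/4; velocities now: v0=-2 v1=2 v2=2 v3=3

Answer: 2,3 1,2 0,1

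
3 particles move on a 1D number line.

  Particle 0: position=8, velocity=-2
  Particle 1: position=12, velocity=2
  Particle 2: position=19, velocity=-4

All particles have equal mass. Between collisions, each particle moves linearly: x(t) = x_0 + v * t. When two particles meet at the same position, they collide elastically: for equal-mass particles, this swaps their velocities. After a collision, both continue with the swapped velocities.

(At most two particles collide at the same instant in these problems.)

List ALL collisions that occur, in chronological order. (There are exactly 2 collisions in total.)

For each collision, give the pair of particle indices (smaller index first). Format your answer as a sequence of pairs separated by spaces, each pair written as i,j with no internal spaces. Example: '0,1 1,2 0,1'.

Answer: 1,2 0,1

Derivation:
Collision at t=7/6: particles 1 and 2 swap velocities; positions: p0=17/3 p1=43/3 p2=43/3; velocities now: v0=-2 v1=-4 v2=2
Collision at t=11/2: particles 0 and 1 swap velocities; positions: p0=-3 p1=-3 p2=23; velocities now: v0=-4 v1=-2 v2=2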